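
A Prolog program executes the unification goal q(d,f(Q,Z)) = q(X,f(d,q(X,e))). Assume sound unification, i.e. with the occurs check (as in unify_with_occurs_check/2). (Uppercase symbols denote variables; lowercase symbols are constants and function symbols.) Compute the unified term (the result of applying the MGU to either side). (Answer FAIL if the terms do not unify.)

q(d,f(d,q(d,e)))

Decompose q/2: d = X,  f(Q,Z) = f(d,q(X,e)).
Bind X := d; substituting into the remaining equation gives: f(Q,Z) = f(d,q(d,e)).
Decompose f/2: Q = d,  Z = q(d,e).
Bind Q := d; no other remaining equation mentions Q.
Bind Z := q(d,e).
Applying the MGU to either side gives q(d,f(d,q(d,e))).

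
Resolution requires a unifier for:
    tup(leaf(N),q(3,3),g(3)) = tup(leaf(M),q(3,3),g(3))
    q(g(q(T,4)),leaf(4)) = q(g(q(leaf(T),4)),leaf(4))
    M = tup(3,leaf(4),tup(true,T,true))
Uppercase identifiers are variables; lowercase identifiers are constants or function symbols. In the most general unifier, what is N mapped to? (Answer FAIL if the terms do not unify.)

Decompose tup/3: leaf(N) = leaf(M),  q(3,3) = q(3,3),  g(3) = g(3).
Decompose leaf/1: N = M.
Bind N := M; no other remaining equation mentions N.
Delete trivial equation q(3,3) = q(3,3).
Delete trivial equation g(3) = g(3).
Decompose q/2: g(q(T,4)) = g(q(leaf(T),4)),  leaf(4) = leaf(4).
Decompose g/1: q(T,4) = q(leaf(T),4).
Decompose q/2: T = leaf(T),  4 = 4.
Occurs check fails: T occurs in leaf(T); the equation T = leaf(T) has no finite solution.

FAIL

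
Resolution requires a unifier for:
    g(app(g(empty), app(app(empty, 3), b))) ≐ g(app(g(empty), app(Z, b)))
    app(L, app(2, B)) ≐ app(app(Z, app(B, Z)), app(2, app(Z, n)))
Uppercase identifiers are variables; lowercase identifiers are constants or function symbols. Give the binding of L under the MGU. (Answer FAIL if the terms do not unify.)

app(app(empty, 3), app(app(app(empty, 3), n), app(empty, 3)))

Decompose g/1: app(g(empty), app(app(empty, 3), b)) ≐ app(g(empty), app(Z, b)).
Decompose app/2: g(empty) ≐ g(empty),  app(app(empty, 3), b) ≐ app(Z, b).
Delete trivial equation g(empty) ≐ g(empty).
Decompose app/2: app(empty, 3) ≐ Z,  b ≐ b.
Bind Z := app(empty, 3); substituting into the one remaining equation that mentions Z gives: app(L, app(2, B)) ≐ app(app(app(empty, 3), app(B, app(empty, 3))), app(2, app(app(empty, 3), n))).
Delete trivial equation b ≐ b.
Decompose app/2: L ≐ app(app(empty, 3), app(B, app(empty, 3))),  app(2, B) ≐ app(2, app(app(empty, 3), n)).
Bind L := app(app(empty, 3), app(B, app(empty, 3))); no other remaining equation mentions L.
Decompose app/2: 2 ≐ 2,  B ≐ app(app(empty, 3), n).
Delete trivial equation 2 ≐ 2.
Bind B := app(app(empty, 3), n). Substituting into the earlier binding gives L := app(app(empty, 3), app(app(app(empty, 3), n), app(empty, 3))).
MGU = { Z -> app(empty, 3), L -> app(app(empty, 3), app(app(app(empty, 3), n), app(empty, 3))), B -> app(app(empty, 3), n) }, so L -> app(app(empty, 3), app(app(app(empty, 3), n), app(empty, 3))).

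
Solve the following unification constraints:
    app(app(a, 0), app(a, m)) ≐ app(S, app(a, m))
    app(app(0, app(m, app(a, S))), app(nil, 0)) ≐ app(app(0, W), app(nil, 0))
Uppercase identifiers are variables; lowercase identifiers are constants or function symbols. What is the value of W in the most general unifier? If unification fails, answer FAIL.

app(m, app(a, app(a, 0)))

Decompose app/2: app(a, 0) ≐ S,  app(a, m) ≐ app(a, m).
Bind S := app(a, 0); substituting into the one remaining equation that mentions S gives: app(app(0, app(m, app(a, app(a, 0)))), app(nil, 0)) ≐ app(app(0, W), app(nil, 0)).
Delete trivial equation app(a, m) ≐ app(a, m).
Decompose app/2: app(0, app(m, app(a, app(a, 0)))) ≐ app(0, W),  app(nil, 0) ≐ app(nil, 0).
Decompose app/2: 0 ≐ 0,  app(m, app(a, app(a, 0))) ≐ W.
Delete trivial equation 0 ≐ 0.
Bind W := app(m, app(a, app(a, 0))); no other remaining equation mentions W.
Delete trivial equation app(nil, 0) ≐ app(nil, 0).
MGU = { S ↦ app(a, 0), W ↦ app(m, app(a, app(a, 0))) }, so W ↦ app(m, app(a, app(a, 0))).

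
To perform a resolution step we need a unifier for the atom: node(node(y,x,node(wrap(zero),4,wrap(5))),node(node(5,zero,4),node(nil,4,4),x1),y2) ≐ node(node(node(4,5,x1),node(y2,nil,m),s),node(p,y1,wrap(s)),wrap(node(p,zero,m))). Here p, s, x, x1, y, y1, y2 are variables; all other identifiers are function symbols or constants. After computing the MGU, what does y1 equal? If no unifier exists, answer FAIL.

Decompose node/3: node(y,x,node(wrap(zero),4,wrap(5))) ≐ node(node(4,5,x1),node(y2,nil,m),s),  node(node(5,zero,4),node(nil,4,4),x1) ≐ node(p,y1,wrap(s)),  y2 ≐ wrap(node(p,zero,m)).
Decompose node/3: y ≐ node(4,5,x1),  x ≐ node(y2,nil,m),  node(wrap(zero),4,wrap(5)) ≐ s.
Bind y := node(4,5,x1); no other remaining equation mentions y.
Bind x := node(y2,nil,m); no other remaining equation mentions x.
Bind s := node(wrap(zero),4,wrap(5)); substituting into the one remaining equation that mentions s gives: node(node(5,zero,4),node(nil,4,4),x1) ≐ node(p,y1,wrap(node(wrap(zero),4,wrap(5)))).
Decompose node/3: node(5,zero,4) ≐ p,  node(nil,4,4) ≐ y1,  x1 ≐ wrap(node(wrap(zero),4,wrap(5))).
Bind p := node(5,zero,4); substituting into the one remaining equation that mentions p gives: y2 ≐ wrap(node(node(5,zero,4),zero,m)).
Bind y1 := node(nil,4,4); no other remaining equation mentions y1.
Bind x1 := wrap(node(wrap(zero),4,wrap(5))); no other remaining equation mentions x1. Substituting into the earlier binding gives y := node(4,5,wrap(node(wrap(zero),4,wrap(5)))).
Bind y2 := wrap(node(node(5,zero,4),zero,m)). Substituting into the earlier binding gives x := node(wrap(node(node(5,zero,4),zero,m)),nil,m).
MGU = { y ↦ node(4,5,wrap(node(wrap(zero),4,wrap(5)))), x ↦ node(wrap(node(node(5,zero,4),zero,m)),nil,m), s ↦ node(wrap(zero),4,wrap(5)), p ↦ node(5,zero,4), y1 ↦ node(nil,4,4), x1 ↦ wrap(node(wrap(zero),4,wrap(5))), y2 ↦ wrap(node(node(5,zero,4),zero,m)) }, so y1 ↦ node(nil,4,4).

node(nil,4,4)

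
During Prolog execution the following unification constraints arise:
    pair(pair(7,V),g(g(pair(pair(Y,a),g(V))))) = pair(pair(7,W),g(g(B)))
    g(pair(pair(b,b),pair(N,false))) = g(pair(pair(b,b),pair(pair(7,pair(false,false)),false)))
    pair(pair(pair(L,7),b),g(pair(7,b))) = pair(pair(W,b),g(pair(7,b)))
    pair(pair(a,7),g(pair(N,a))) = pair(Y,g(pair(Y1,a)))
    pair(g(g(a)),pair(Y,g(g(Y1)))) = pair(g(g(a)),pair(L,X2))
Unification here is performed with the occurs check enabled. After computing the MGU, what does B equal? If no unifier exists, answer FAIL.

Decompose pair/2: pair(7,V) = pair(7,W),  g(g(pair(pair(Y,a),g(V)))) = g(g(B)).
Decompose pair/2: 7 = 7,  V = W.
Delete trivial equation 7 = 7.
Bind V := W; substituting into the one remaining equation that mentions V gives: g(g(pair(pair(Y,a),g(W)))) = g(g(B)).
Decompose g/1: g(pair(pair(Y,a),g(W))) = g(B).
Decompose g/1: pair(pair(Y,a),g(W)) = B.
Bind B := pair(pair(Y,a),g(W)); no other remaining equation mentions B.
Decompose g/1: pair(pair(b,b),pair(N,false)) = pair(pair(b,b),pair(pair(7,pair(false,false)),false)).
Decompose pair/2: pair(b,b) = pair(b,b),  pair(N,false) = pair(pair(7,pair(false,false)),false).
Delete trivial equation pair(b,b) = pair(b,b).
Decompose pair/2: N = pair(7,pair(false,false)),  false = false.
Bind N := pair(7,pair(false,false)); substituting into the one remaining equation that mentions N gives: pair(pair(a,7),g(pair(pair(7,pair(false,false)),a))) = pair(Y,g(pair(Y1,a))).
Delete trivial equation false = false.
Decompose pair/2: pair(pair(L,7),b) = pair(W,b),  g(pair(7,b)) = g(pair(7,b)).
Decompose pair/2: pair(L,7) = W,  b = b.
Bind W := pair(L,7); no other remaining equation mentions W. Substituting into the earlier bindings gives V := pair(L,7), B := pair(pair(Y,a),g(pair(L,7))).
Delete trivial equation b = b.
Delete trivial equation g(pair(7,b)) = g(pair(7,b)).
Decompose pair/2: pair(a,7) = Y,  g(pair(pair(7,pair(false,false)),a)) = g(pair(Y1,a)).
Bind Y := pair(a,7); substituting into the one remaining equation that mentions Y gives: pair(g(g(a)),pair(pair(a,7),g(g(Y1)))) = pair(g(g(a)),pair(L,X2)). Substituting into the earlier binding gives B := pair(pair(pair(a,7),a),g(pair(L,7))).
Decompose g/1: pair(pair(7,pair(false,false)),a) = pair(Y1,a).
Decompose pair/2: pair(7,pair(false,false)) = Y1,  a = a.
Bind Y1 := pair(7,pair(false,false)); substituting into the one remaining equation that mentions Y1 gives: pair(g(g(a)),pair(pair(a,7),g(g(pair(7,pair(false,false)))))) = pair(g(g(a)),pair(L,X2)).
Delete trivial equation a = a.
Decompose pair/2: g(g(a)) = g(g(a)),  pair(pair(a,7),g(g(pair(7,pair(false,false))))) = pair(L,X2).
Delete trivial equation g(g(a)) = g(g(a)).
Decompose pair/2: pair(a,7) = L,  g(g(pair(7,pair(false,false)))) = X2.
Bind L := pair(a,7); no other remaining equation mentions L. Substituting into the earlier bindings gives V := pair(pair(a,7),7), B := pair(pair(pair(a,7),a),g(pair(pair(a,7),7))), W := pair(pair(a,7),7).
Bind X2 := g(g(pair(7,pair(false,false)))).
MGU = { V ↦ pair(pair(a,7),7), B ↦ pair(pair(pair(a,7),a),g(pair(pair(a,7),7))), N ↦ pair(7,pair(false,false)), W ↦ pair(pair(a,7),7), Y ↦ pair(a,7), Y1 ↦ pair(7,pair(false,false)), L ↦ pair(a,7), X2 ↦ g(g(pair(7,pair(false,false)))) }, so B ↦ pair(pair(pair(a,7),a),g(pair(pair(a,7),7))).

pair(pair(pair(a,7),a),g(pair(pair(a,7),7)))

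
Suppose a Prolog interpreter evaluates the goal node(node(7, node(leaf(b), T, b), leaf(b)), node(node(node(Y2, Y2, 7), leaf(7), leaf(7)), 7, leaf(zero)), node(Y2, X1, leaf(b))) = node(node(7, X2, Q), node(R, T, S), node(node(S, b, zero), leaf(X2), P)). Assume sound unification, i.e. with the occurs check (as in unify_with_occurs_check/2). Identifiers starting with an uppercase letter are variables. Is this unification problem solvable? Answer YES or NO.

Decompose node/3: node(7, node(leaf(b), T, b), leaf(b)) = node(7, X2, Q),  node(node(node(Y2, Y2, 7), leaf(7), leaf(7)), 7, leaf(zero)) = node(R, T, S),  node(Y2, X1, leaf(b)) = node(node(S, b, zero), leaf(X2), P).
Decompose node/3: 7 = 7,  node(leaf(b), T, b) = X2,  leaf(b) = Q.
Delete trivial equation 7 = 7.
Bind X2 := node(leaf(b), T, b); substituting into the one remaining equation that mentions X2 gives: node(Y2, X1, leaf(b)) = node(node(S, b, zero), leaf(node(leaf(b), T, b)), P).
Bind Q := leaf(b); no other remaining equation mentions Q.
Decompose node/3: node(node(Y2, Y2, 7), leaf(7), leaf(7)) = R,  7 = T,  leaf(zero) = S.
Bind R := node(node(Y2, Y2, 7), leaf(7), leaf(7)); no other remaining equation mentions R.
Bind T := 7; substituting into the one remaining equation that mentions T gives: node(Y2, X1, leaf(b)) = node(node(S, b, zero), leaf(node(leaf(b), 7, b)), P). Substituting into the earlier binding gives X2 := node(leaf(b), 7, b).
Bind S := leaf(zero); substituting into the remaining equation gives: node(Y2, X1, leaf(b)) = node(node(leaf(zero), b, zero), leaf(node(leaf(b), 7, b)), P).
Decompose node/3: Y2 = node(leaf(zero), b, zero),  X1 = leaf(node(leaf(b), 7, b)),  leaf(b) = P.
Bind Y2 := node(leaf(zero), b, zero); no other remaining equation mentions Y2. Substituting into the earlier binding gives R := node(node(node(leaf(zero), b, zero), node(leaf(zero), b, zero), 7), leaf(7), leaf(7)).
Bind X1 := leaf(node(leaf(b), 7, b)); no other remaining equation mentions X1.
Bind P := leaf(b).
No equations remain and no clash or occurs-check failure arose, so a unifier exists.

YES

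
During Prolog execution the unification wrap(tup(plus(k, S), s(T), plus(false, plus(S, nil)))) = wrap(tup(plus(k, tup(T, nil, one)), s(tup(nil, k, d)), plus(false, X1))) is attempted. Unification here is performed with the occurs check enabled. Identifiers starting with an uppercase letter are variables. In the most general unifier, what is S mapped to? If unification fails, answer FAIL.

tup(tup(nil, k, d), nil, one)

Decompose wrap/1: tup(plus(k, S), s(T), plus(false, plus(S, nil))) = tup(plus(k, tup(T, nil, one)), s(tup(nil, k, d)), plus(false, X1)).
Decompose tup/3: plus(k, S) = plus(k, tup(T, nil, one)),  s(T) = s(tup(nil, k, d)),  plus(false, plus(S, nil)) = plus(false, X1).
Decompose plus/2: k = k,  S = tup(T, nil, one).
Delete trivial equation k = k.
Bind S := tup(T, nil, one); substituting into the one remaining equation that mentions S gives: plus(false, plus(tup(T, nil, one), nil)) = plus(false, X1).
Decompose s/1: T = tup(nil, k, d).
Bind T := tup(nil, k, d); substituting into the remaining equation gives: plus(false, plus(tup(tup(nil, k, d), nil, one), nil)) = plus(false, X1). Substituting into the earlier binding gives S := tup(tup(nil, k, d), nil, one).
Decompose plus/2: false = false,  plus(tup(tup(nil, k, d), nil, one), nil) = X1.
Delete trivial equation false = false.
Bind X1 := plus(tup(tup(nil, k, d), nil, one), nil).
MGU = { S ↦ tup(tup(nil, k, d), nil, one), T ↦ tup(nil, k, d), X1 ↦ plus(tup(tup(nil, k, d), nil, one), nil) }, so S ↦ tup(tup(nil, k, d), nil, one).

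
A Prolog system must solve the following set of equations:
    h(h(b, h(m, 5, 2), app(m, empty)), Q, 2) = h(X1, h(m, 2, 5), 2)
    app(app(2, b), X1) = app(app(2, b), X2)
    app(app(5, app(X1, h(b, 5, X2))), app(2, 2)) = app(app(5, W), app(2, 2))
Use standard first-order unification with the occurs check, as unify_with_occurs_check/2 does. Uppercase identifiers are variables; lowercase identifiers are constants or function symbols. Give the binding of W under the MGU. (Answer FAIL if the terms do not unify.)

Decompose h/3: h(b, h(m, 5, 2), app(m, empty)) = X1,  Q = h(m, 2, 5),  2 = 2.
Bind X1 := h(b, h(m, 5, 2), app(m, empty)); substituting into the 2 remaining equations that mention X1 gives: app(app(2, b), h(b, h(m, 5, 2), app(m, empty))) = app(app(2, b), X2),  app(app(5, app(h(b, h(m, 5, 2), app(m, empty)), h(b, 5, X2))), app(2, 2)) = app(app(5, W), app(2, 2)).
Bind Q := h(m, 2, 5); no other remaining equation mentions Q.
Delete trivial equation 2 = 2.
Decompose app/2: app(2, b) = app(2, b),  h(b, h(m, 5, 2), app(m, empty)) = X2.
Delete trivial equation app(2, b) = app(2, b).
Bind X2 := h(b, h(m, 5, 2), app(m, empty)); substituting into the remaining equation gives: app(app(5, app(h(b, h(m, 5, 2), app(m, empty)), h(b, 5, h(b, h(m, 5, 2), app(m, empty))))), app(2, 2)) = app(app(5, W), app(2, 2)).
Decompose app/2: app(5, app(h(b, h(m, 5, 2), app(m, empty)), h(b, 5, h(b, h(m, 5, 2), app(m, empty))))) = app(5, W),  app(2, 2) = app(2, 2).
Decompose app/2: 5 = 5,  app(h(b, h(m, 5, 2), app(m, empty)), h(b, 5, h(b, h(m, 5, 2), app(m, empty)))) = W.
Delete trivial equation 5 = 5.
Bind W := app(h(b, h(m, 5, 2), app(m, empty)), h(b, 5, h(b, h(m, 5, 2), app(m, empty)))); no other remaining equation mentions W.
Delete trivial equation app(2, 2) = app(2, 2).
MGU = { X1 ↦ h(b, h(m, 5, 2), app(m, empty)), Q ↦ h(m, 2, 5), X2 ↦ h(b, h(m, 5, 2), app(m, empty)), W ↦ app(h(b, h(m, 5, 2), app(m, empty)), h(b, 5, h(b, h(m, 5, 2), app(m, empty)))) }, so W ↦ app(h(b, h(m, 5, 2), app(m, empty)), h(b, 5, h(b, h(m, 5, 2), app(m, empty)))).

app(h(b, h(m, 5, 2), app(m, empty)), h(b, 5, h(b, h(m, 5, 2), app(m, empty))))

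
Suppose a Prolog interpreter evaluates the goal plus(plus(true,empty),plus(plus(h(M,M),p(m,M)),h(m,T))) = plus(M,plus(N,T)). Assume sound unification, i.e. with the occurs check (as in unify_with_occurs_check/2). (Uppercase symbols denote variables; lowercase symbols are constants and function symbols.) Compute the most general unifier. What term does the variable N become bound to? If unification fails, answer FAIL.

FAIL

Decompose plus/2: plus(true,empty) = M,  plus(plus(h(M,M),p(m,M)),h(m,T)) = plus(N,T).
Bind M := plus(true,empty); substituting into the remaining equation gives: plus(plus(h(plus(true,empty),plus(true,empty)),p(m,plus(true,empty))),h(m,T)) = plus(N,T).
Decompose plus/2: plus(h(plus(true,empty),plus(true,empty)),p(m,plus(true,empty))) = N,  h(m,T) = T.
Bind N := plus(h(plus(true,empty),plus(true,empty)),p(m,plus(true,empty))); no other remaining equation mentions N.
Occurs check fails: T occurs in h(m,T); the equation T = h(m,T) has no finite solution.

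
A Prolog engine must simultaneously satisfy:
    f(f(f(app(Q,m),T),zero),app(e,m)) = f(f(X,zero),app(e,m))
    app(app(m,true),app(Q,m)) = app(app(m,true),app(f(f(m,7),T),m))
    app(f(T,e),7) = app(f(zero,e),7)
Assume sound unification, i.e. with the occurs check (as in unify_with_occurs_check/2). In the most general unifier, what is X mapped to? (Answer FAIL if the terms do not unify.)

f(app(f(f(m,7),zero),m),zero)

Decompose f/2: f(f(app(Q,m),T),zero) = f(X,zero),  app(e,m) = app(e,m).
Decompose f/2: f(app(Q,m),T) = X,  zero = zero.
Bind X := f(app(Q,m),T); no other remaining equation mentions X.
Delete trivial equation zero = zero.
Delete trivial equation app(e,m) = app(e,m).
Decompose app/2: app(m,true) = app(m,true),  app(Q,m) = app(f(f(m,7),T),m).
Delete trivial equation app(m,true) = app(m,true).
Decompose app/2: Q = f(f(m,7),T),  m = m.
Bind Q := f(f(m,7),T); no other remaining equation mentions Q. Substituting into the earlier binding gives X := f(app(f(f(m,7),T),m),T).
Delete trivial equation m = m.
Decompose app/2: f(T,e) = f(zero,e),  7 = 7.
Decompose f/2: T = zero,  e = e.
Bind T := zero; no other remaining equation mentions T. Substituting into the earlier bindings gives X := f(app(f(f(m,7),zero),m),zero), Q := f(f(m,7),zero).
Delete trivial equation e = e.
Delete trivial equation 7 = 7.
MGU = { X = f(app(f(f(m,7),zero),m),zero), Q = f(f(m,7),zero), T = zero }, so X = f(app(f(f(m,7),zero),m),zero).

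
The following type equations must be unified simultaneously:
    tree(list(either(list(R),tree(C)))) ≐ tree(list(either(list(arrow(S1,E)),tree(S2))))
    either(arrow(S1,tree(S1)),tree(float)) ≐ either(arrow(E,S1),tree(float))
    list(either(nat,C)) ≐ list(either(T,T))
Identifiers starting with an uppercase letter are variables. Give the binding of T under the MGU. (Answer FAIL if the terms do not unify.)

Decompose tree/1: list(either(list(R),tree(C))) ≐ list(either(list(arrow(S1,E)),tree(S2))).
Decompose list/1: either(list(R),tree(C)) ≐ either(list(arrow(S1,E)),tree(S2)).
Decompose either/2: list(R) ≐ list(arrow(S1,E)),  tree(C) ≐ tree(S2).
Decompose list/1: R ≐ arrow(S1,E).
Bind R := arrow(S1,E); no other remaining equation mentions R.
Decompose tree/1: C ≐ S2.
Bind C := S2; substituting into the one remaining equation that mentions C gives: list(either(nat,S2)) ≐ list(either(T,T)).
Decompose either/2: arrow(S1,tree(S1)) ≐ arrow(E,S1),  tree(float) ≐ tree(float).
Decompose arrow/2: S1 ≐ E,  tree(S1) ≐ S1.
Bind S1 := E; substituting into the one remaining equation that mentions S1 gives: tree(E) ≐ E. Substituting into the earlier binding gives R := arrow(E,E).
Occurs check fails: E occurs in tree(E); the equation E ≐ tree(E) has no finite solution.

FAIL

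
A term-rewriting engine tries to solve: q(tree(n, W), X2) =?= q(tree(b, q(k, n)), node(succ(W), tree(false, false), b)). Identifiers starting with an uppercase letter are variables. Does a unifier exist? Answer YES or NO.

Decompose q/2: tree(n, W) =?= tree(b, q(k, n)),  X2 =?= node(succ(W), tree(false, false), b).
Decompose tree/2: n =?= b,  W =?= q(k, n).
Clash: constants n and b differ; no unifier exists.

NO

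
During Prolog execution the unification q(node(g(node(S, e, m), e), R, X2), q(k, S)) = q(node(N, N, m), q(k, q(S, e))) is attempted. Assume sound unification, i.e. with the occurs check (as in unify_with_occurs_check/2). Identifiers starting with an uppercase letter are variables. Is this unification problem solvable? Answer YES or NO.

NO

Decompose q/2: node(g(node(S, e, m), e), R, X2) = node(N, N, m),  q(k, S) = q(k, q(S, e)).
Decompose node/3: g(node(S, e, m), e) = N,  R = N,  X2 = m.
Bind N := g(node(S, e, m), e); substituting into the one remaining equation that mentions N gives: R = g(node(S, e, m), e).
Bind R := g(node(S, e, m), e); no other remaining equation mentions R.
Bind X2 := m; no other remaining equation mentions X2.
Decompose q/2: k = k,  S = q(S, e).
Delete trivial equation k = k.
Occurs check fails: S occurs in q(S, e); the equation S = q(S, e) has no finite solution.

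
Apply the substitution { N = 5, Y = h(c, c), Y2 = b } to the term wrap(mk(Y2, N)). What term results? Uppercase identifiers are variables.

wrap(mk(b, 5))

Replace each occurrence of N with 5.
Replace each occurrence of Y2 with b.
Result: wrap(mk(b, 5)).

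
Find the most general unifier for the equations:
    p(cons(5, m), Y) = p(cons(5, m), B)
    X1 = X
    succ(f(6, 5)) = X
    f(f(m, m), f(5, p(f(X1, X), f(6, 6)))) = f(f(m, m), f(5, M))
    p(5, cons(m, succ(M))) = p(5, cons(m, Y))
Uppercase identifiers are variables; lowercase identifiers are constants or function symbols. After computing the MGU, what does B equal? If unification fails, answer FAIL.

succ(p(f(succ(f(6, 5)), succ(f(6, 5))), f(6, 6)))

Decompose p/2: cons(5, m) = cons(5, m),  Y = B.
Delete trivial equation cons(5, m) = cons(5, m).
Bind Y := B; substituting into the one remaining equation that mentions Y gives: p(5, cons(m, succ(M))) = p(5, cons(m, B)).
Bind X1 := X; substituting into the one remaining equation that mentions X1 gives: f(f(m, m), f(5, p(f(X, X), f(6, 6)))) = f(f(m, m), f(5, M)).
Bind X := succ(f(6, 5)); substituting into the one remaining equation that mentions X gives: f(f(m, m), f(5, p(f(succ(f(6, 5)), succ(f(6, 5))), f(6, 6)))) = f(f(m, m), f(5, M)). Substituting into the earlier binding gives X1 := succ(f(6, 5)).
Decompose f/2: f(m, m) = f(m, m),  f(5, p(f(succ(f(6, 5)), succ(f(6, 5))), f(6, 6))) = f(5, M).
Delete trivial equation f(m, m) = f(m, m).
Decompose f/2: 5 = 5,  p(f(succ(f(6, 5)), succ(f(6, 5))), f(6, 6)) = M.
Delete trivial equation 5 = 5.
Bind M := p(f(succ(f(6, 5)), succ(f(6, 5))), f(6, 6)); substituting into the remaining equation gives: p(5, cons(m, succ(p(f(succ(f(6, 5)), succ(f(6, 5))), f(6, 6))))) = p(5, cons(m, B)).
Decompose p/2: 5 = 5,  cons(m, succ(p(f(succ(f(6, 5)), succ(f(6, 5))), f(6, 6)))) = cons(m, B).
Delete trivial equation 5 = 5.
Decompose cons/2: m = m,  succ(p(f(succ(f(6, 5)), succ(f(6, 5))), f(6, 6))) = B.
Delete trivial equation m = m.
Bind B := succ(p(f(succ(f(6, 5)), succ(f(6, 5))), f(6, 6))). Substituting into the earlier binding gives Y := succ(p(f(succ(f(6, 5)), succ(f(6, 5))), f(6, 6))).
MGU = { Y -> succ(p(f(succ(f(6, 5)), succ(f(6, 5))), f(6, 6))), X1 -> succ(f(6, 5)), X -> succ(f(6, 5)), M -> p(f(succ(f(6, 5)), succ(f(6, 5))), f(6, 6)), B -> succ(p(f(succ(f(6, 5)), succ(f(6, 5))), f(6, 6))) }, so B -> succ(p(f(succ(f(6, 5)), succ(f(6, 5))), f(6, 6))).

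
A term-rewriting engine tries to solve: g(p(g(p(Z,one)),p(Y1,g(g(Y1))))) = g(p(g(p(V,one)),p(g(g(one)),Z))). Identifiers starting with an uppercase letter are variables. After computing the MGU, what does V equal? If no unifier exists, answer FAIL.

g(g(g(g(one))))

Decompose g/1: p(g(p(Z,one)),p(Y1,g(g(Y1)))) = p(g(p(V,one)),p(g(g(one)),Z)).
Decompose p/2: g(p(Z,one)) = g(p(V,one)),  p(Y1,g(g(Y1))) = p(g(g(one)),Z).
Decompose g/1: p(Z,one) = p(V,one).
Decompose p/2: Z = V,  one = one.
Bind Z := V; substituting into the one remaining equation that mentions Z gives: p(Y1,g(g(Y1))) = p(g(g(one)),V).
Delete trivial equation one = one.
Decompose p/2: Y1 = g(g(one)),  g(g(Y1)) = V.
Bind Y1 := g(g(one)); substituting into the remaining equation gives: g(g(g(g(one)))) = V.
Bind V := g(g(g(g(one)))). Substituting into the earlier binding gives Z := g(g(g(g(one)))).
MGU = { Z ↦ g(g(g(g(one)))), Y1 ↦ g(g(one)), V ↦ g(g(g(g(one)))) }, so V ↦ g(g(g(g(one)))).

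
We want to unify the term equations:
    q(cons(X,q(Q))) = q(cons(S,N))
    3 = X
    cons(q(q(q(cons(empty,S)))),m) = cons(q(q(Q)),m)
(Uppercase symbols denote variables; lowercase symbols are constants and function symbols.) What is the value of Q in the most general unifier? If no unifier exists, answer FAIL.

q(cons(empty,3))

Decompose q/1: cons(X,q(Q)) = cons(S,N).
Decompose cons/2: X = S,  q(Q) = N.
Bind X := S; substituting into the one remaining equation that mentions X gives: 3 = S.
Bind N := q(Q); no other remaining equation mentions N.
Bind S := 3; substituting into the remaining equation gives: cons(q(q(q(cons(empty,3)))),m) = cons(q(q(Q)),m). Substituting into the earlier binding gives X := 3.
Decompose cons/2: q(q(q(cons(empty,3)))) = q(q(Q)),  m = m.
Decompose q/1: q(q(cons(empty,3))) = q(Q).
Decompose q/1: q(cons(empty,3)) = Q.
Bind Q := q(cons(empty,3)); no other remaining equation mentions Q. Substituting into the earlier binding gives N := q(q(cons(empty,3))).
Delete trivial equation m = m.
MGU = { X -> 3, N -> q(q(cons(empty,3))), S -> 3, Q -> q(cons(empty,3)) }, so Q -> q(cons(empty,3)).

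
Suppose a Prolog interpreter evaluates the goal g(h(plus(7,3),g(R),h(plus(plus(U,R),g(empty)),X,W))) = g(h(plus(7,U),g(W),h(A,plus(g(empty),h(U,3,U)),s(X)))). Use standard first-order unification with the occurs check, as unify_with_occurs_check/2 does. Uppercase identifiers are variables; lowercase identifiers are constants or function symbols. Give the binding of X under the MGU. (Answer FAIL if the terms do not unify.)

Decompose g/1: h(plus(7,3),g(R),h(plus(plus(U,R),g(empty)),X,W)) = h(plus(7,U),g(W),h(A,plus(g(empty),h(U,3,U)),s(X))).
Decompose h/3: plus(7,3) = plus(7,U),  g(R) = g(W),  h(plus(plus(U,R),g(empty)),X,W) = h(A,plus(g(empty),h(U,3,U)),s(X)).
Decompose plus/2: 7 = 7,  3 = U.
Delete trivial equation 7 = 7.
Bind U := 3; substituting into the one remaining equation that mentions U gives: h(plus(plus(3,R),g(empty)),X,W) = h(A,plus(g(empty),h(3,3,3)),s(X)).
Decompose g/1: R = W.
Bind R := W; substituting into the remaining equation gives: h(plus(plus(3,W),g(empty)),X,W) = h(A,plus(g(empty),h(3,3,3)),s(X)).
Decompose h/3: plus(plus(3,W),g(empty)) = A,  X = plus(g(empty),h(3,3,3)),  W = s(X).
Bind A := plus(plus(3,W),g(empty)); no other remaining equation mentions A.
Bind X := plus(g(empty),h(3,3,3)); substituting into the remaining equation gives: W = s(plus(g(empty),h(3,3,3))).
Bind W := s(plus(g(empty),h(3,3,3))). Substituting into the earlier bindings gives R := s(plus(g(empty),h(3,3,3))), A := plus(plus(3,s(plus(g(empty),h(3,3,3)))),g(empty)).
MGU = { U = 3, R = s(plus(g(empty),h(3,3,3))), A = plus(plus(3,s(plus(g(empty),h(3,3,3)))),g(empty)), X = plus(g(empty),h(3,3,3)), W = s(plus(g(empty),h(3,3,3))) }, so X = plus(g(empty),h(3,3,3)).

plus(g(empty),h(3,3,3))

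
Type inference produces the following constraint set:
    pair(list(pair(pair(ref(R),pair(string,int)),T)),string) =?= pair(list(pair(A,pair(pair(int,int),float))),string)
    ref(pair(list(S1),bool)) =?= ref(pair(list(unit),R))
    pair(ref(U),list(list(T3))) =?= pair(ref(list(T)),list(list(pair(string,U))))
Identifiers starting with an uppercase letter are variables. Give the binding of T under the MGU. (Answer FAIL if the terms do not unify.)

Decompose pair/2: list(pair(pair(ref(R),pair(string,int)),T)) =?= list(pair(A,pair(pair(int,int),float))),  string =?= string.
Decompose list/1: pair(pair(ref(R),pair(string,int)),T) =?= pair(A,pair(pair(int,int),float)).
Decompose pair/2: pair(ref(R),pair(string,int)) =?= A,  T =?= pair(pair(int,int),float).
Bind A := pair(ref(R),pair(string,int)); no other remaining equation mentions A.
Bind T := pair(pair(int,int),float); substituting into the one remaining equation that mentions T gives: pair(ref(U),list(list(T3))) =?= pair(ref(list(pair(pair(int,int),float))),list(list(pair(string,U)))).
Delete trivial equation string =?= string.
Decompose ref/1: pair(list(S1),bool) =?= pair(list(unit),R).
Decompose pair/2: list(S1) =?= list(unit),  bool =?= R.
Decompose list/1: S1 =?= unit.
Bind S1 := unit; no other remaining equation mentions S1.
Bind R := bool; no other remaining equation mentions R. Substituting into the earlier binding gives A := pair(ref(bool),pair(string,int)).
Decompose pair/2: ref(U) =?= ref(list(pair(pair(int,int),float))),  list(list(T3)) =?= list(list(pair(string,U))).
Decompose ref/1: U =?= list(pair(pair(int,int),float)).
Bind U := list(pair(pair(int,int),float)); substituting into the remaining equation gives: list(list(T3)) =?= list(list(pair(string,list(pair(pair(int,int),float))))).
Decompose list/1: list(T3) =?= list(pair(string,list(pair(pair(int,int),float)))).
Decompose list/1: T3 =?= pair(string,list(pair(pair(int,int),float))).
Bind T3 := pair(string,list(pair(pair(int,int),float))).
MGU = { A -> pair(ref(bool),pair(string,int)), T -> pair(pair(int,int),float), S1 -> unit, R -> bool, U -> list(pair(pair(int,int),float)), T3 -> pair(string,list(pair(pair(int,int),float))) }, so T -> pair(pair(int,int),float).

pair(pair(int,int),float)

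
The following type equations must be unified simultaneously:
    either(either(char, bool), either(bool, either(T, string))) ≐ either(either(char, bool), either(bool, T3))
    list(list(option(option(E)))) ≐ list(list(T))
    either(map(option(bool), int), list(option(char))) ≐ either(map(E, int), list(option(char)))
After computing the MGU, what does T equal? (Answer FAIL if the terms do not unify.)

option(option(option(bool)))

Decompose either/2: either(char, bool) ≐ either(char, bool),  either(bool, either(T, string)) ≐ either(bool, T3).
Delete trivial equation either(char, bool) ≐ either(char, bool).
Decompose either/2: bool ≐ bool,  either(T, string) ≐ T3.
Delete trivial equation bool ≐ bool.
Bind T3 := either(T, string); no other remaining equation mentions T3.
Decompose list/1: list(option(option(E))) ≐ list(T).
Decompose list/1: option(option(E)) ≐ T.
Bind T := option(option(E)); no other remaining equation mentions T. Substituting into the earlier binding gives T3 := either(option(option(E)), string).
Decompose either/2: map(option(bool), int) ≐ map(E, int),  list(option(char)) ≐ list(option(char)).
Decompose map/2: option(bool) ≐ E,  int ≐ int.
Bind E := option(bool); no other remaining equation mentions E. Substituting into the earlier bindings gives T3 := either(option(option(option(bool))), string), T := option(option(option(bool))).
Delete trivial equation int ≐ int.
Delete trivial equation list(option(char)) ≐ list(option(char)).
MGU = { T3 -> either(option(option(option(bool))), string), T -> option(option(option(bool))), E -> option(bool) }, so T -> option(option(option(bool))).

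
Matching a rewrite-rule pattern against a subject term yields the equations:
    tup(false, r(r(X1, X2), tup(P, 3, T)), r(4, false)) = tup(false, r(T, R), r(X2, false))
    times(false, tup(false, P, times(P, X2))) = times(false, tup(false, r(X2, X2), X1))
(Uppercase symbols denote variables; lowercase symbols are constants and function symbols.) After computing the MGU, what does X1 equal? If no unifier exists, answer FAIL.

Decompose tup/3: false = false,  r(r(X1, X2), tup(P, 3, T)) = r(T, R),  r(4, false) = r(X2, false).
Delete trivial equation false = false.
Decompose r/2: r(X1, X2) = T,  tup(P, 3, T) = R.
Bind T := r(X1, X2); substituting into the one remaining equation that mentions T gives: tup(P, 3, r(X1, X2)) = R.
Bind R := tup(P, 3, r(X1, X2)); no other remaining equation mentions R.
Decompose r/2: 4 = X2,  false = false.
Bind X2 := 4; substituting into the one remaining equation that mentions X2 gives: times(false, tup(false, P, times(P, 4))) = times(false, tup(false, r(4, 4), X1)). Substituting into the earlier bindings gives T := r(X1, 4), R := tup(P, 3, r(X1, 4)).
Delete trivial equation false = false.
Decompose times/2: false = false,  tup(false, P, times(P, 4)) = tup(false, r(4, 4), X1).
Delete trivial equation false = false.
Decompose tup/3: false = false,  P = r(4, 4),  times(P, 4) = X1.
Delete trivial equation false = false.
Bind P := r(4, 4); substituting into the remaining equation gives: times(r(4, 4), 4) = X1. Substituting into the earlier binding gives R := tup(r(4, 4), 3, r(X1, 4)).
Bind X1 := times(r(4, 4), 4). Substituting into the earlier bindings gives T := r(times(r(4, 4), 4), 4), R := tup(r(4, 4), 3, r(times(r(4, 4), 4), 4)).
MGU = { T := r(times(r(4, 4), 4), 4), R := tup(r(4, 4), 3, r(times(r(4, 4), 4), 4)), X2 := 4, P := r(4, 4), X1 := times(r(4, 4), 4) }, so X1 := times(r(4, 4), 4).

times(r(4, 4), 4)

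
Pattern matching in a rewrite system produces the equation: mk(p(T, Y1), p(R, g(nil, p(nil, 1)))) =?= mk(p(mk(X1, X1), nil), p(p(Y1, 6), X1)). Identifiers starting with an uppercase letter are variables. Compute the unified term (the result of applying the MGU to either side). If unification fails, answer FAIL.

Decompose mk/2: p(T, Y1) =?= p(mk(X1, X1), nil),  p(R, g(nil, p(nil, 1))) =?= p(p(Y1, 6), X1).
Decompose p/2: T =?= mk(X1, X1),  Y1 =?= nil.
Bind T := mk(X1, X1); no other remaining equation mentions T.
Bind Y1 := nil; substituting into the remaining equation gives: p(R, g(nil, p(nil, 1))) =?= p(p(nil, 6), X1).
Decompose p/2: R =?= p(nil, 6),  g(nil, p(nil, 1)) =?= X1.
Bind R := p(nil, 6); no other remaining equation mentions R.
Bind X1 := g(nil, p(nil, 1)). Substituting into the earlier binding gives T := mk(g(nil, p(nil, 1)), g(nil, p(nil, 1))).
Applying the MGU to either side gives mk(p(mk(g(nil, p(nil, 1)), g(nil, p(nil, 1))), nil), p(p(nil, 6), g(nil, p(nil, 1)))).

mk(p(mk(g(nil, p(nil, 1)), g(nil, p(nil, 1))), nil), p(p(nil, 6), g(nil, p(nil, 1))))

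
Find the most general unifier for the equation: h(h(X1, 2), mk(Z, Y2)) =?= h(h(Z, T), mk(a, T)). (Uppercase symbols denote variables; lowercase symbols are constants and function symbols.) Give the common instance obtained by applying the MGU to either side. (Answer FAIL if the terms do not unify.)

Decompose h/2: h(X1, 2) =?= h(Z, T),  mk(Z, Y2) =?= mk(a, T).
Decompose h/2: X1 =?= Z,  2 =?= T.
Bind X1 := Z; no other remaining equation mentions X1.
Bind T := 2; substituting into the remaining equation gives: mk(Z, Y2) =?= mk(a, 2).
Decompose mk/2: Z =?= a,  Y2 =?= 2.
Bind Z := a; no other remaining equation mentions Z. Substituting into the earlier binding gives X1 := a.
Bind Y2 := 2.
Applying the MGU to either side gives h(h(a, 2), mk(a, 2)).

h(h(a, 2), mk(a, 2))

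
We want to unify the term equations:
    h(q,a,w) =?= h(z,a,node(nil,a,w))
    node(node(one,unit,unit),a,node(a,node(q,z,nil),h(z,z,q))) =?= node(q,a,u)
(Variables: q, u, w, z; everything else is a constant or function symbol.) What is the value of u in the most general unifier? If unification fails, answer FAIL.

Decompose h/3: q =?= z,  a =?= a,  w =?= node(nil,a,w).
Bind q := z; substituting into the one remaining equation that mentions q gives: node(node(one,unit,unit),a,node(a,node(z,z,nil),h(z,z,z))) =?= node(z,a,u).
Delete trivial equation a =?= a.
Occurs check fails: w occurs in node(nil,a,w); the equation w =?= node(nil,a,w) has no finite solution.

FAIL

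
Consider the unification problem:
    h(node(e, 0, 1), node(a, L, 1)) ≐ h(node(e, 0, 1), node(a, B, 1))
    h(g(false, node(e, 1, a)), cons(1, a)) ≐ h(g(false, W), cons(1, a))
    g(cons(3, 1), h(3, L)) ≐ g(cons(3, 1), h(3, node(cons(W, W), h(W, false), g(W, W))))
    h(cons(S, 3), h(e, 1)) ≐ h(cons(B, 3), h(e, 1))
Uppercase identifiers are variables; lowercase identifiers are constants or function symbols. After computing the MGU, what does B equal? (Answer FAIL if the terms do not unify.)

Decompose h/2: node(e, 0, 1) ≐ node(e, 0, 1),  node(a, L, 1) ≐ node(a, B, 1).
Delete trivial equation node(e, 0, 1) ≐ node(e, 0, 1).
Decompose node/3: a ≐ a,  L ≐ B,  1 ≐ 1.
Delete trivial equation a ≐ a.
Bind L := B; substituting into the one remaining equation that mentions L gives: g(cons(3, 1), h(3, B)) ≐ g(cons(3, 1), h(3, node(cons(W, W), h(W, false), g(W, W)))).
Delete trivial equation 1 ≐ 1.
Decompose h/2: g(false, node(e, 1, a)) ≐ g(false, W),  cons(1, a) ≐ cons(1, a).
Decompose g/2: false ≐ false,  node(e, 1, a) ≐ W.
Delete trivial equation false ≐ false.
Bind W := node(e, 1, a); substituting into the one remaining equation that mentions W gives: g(cons(3, 1), h(3, B)) ≐ g(cons(3, 1), h(3, node(cons(node(e, 1, a), node(e, 1, a)), h(node(e, 1, a), false), g(node(e, 1, a), node(e, 1, a))))).
Delete trivial equation cons(1, a) ≐ cons(1, a).
Decompose g/2: cons(3, 1) ≐ cons(3, 1),  h(3, B) ≐ h(3, node(cons(node(e, 1, a), node(e, 1, a)), h(node(e, 1, a), false), g(node(e, 1, a), node(e, 1, a)))).
Delete trivial equation cons(3, 1) ≐ cons(3, 1).
Decompose h/2: 3 ≐ 3,  B ≐ node(cons(node(e, 1, a), node(e, 1, a)), h(node(e, 1, a), false), g(node(e, 1, a), node(e, 1, a))).
Delete trivial equation 3 ≐ 3.
Bind B := node(cons(node(e, 1, a), node(e, 1, a)), h(node(e, 1, a), false), g(node(e, 1, a), node(e, 1, a))); substituting into the remaining equation gives: h(cons(S, 3), h(e, 1)) ≐ h(cons(node(cons(node(e, 1, a), node(e, 1, a)), h(node(e, 1, a), false), g(node(e, 1, a), node(e, 1, a))), 3), h(e, 1)). Substituting into the earlier binding gives L := node(cons(node(e, 1, a), node(e, 1, a)), h(node(e, 1, a), false), g(node(e, 1, a), node(e, 1, a))).
Decompose h/2: cons(S, 3) ≐ cons(node(cons(node(e, 1, a), node(e, 1, a)), h(node(e, 1, a), false), g(node(e, 1, a), node(e, 1, a))), 3),  h(e, 1) ≐ h(e, 1).
Decompose cons/2: S ≐ node(cons(node(e, 1, a), node(e, 1, a)), h(node(e, 1, a), false), g(node(e, 1, a), node(e, 1, a))),  3 ≐ 3.
Bind S := node(cons(node(e, 1, a), node(e, 1, a)), h(node(e, 1, a), false), g(node(e, 1, a), node(e, 1, a))); no other remaining equation mentions S.
Delete trivial equation 3 ≐ 3.
Delete trivial equation h(e, 1) ≐ h(e, 1).
MGU = { L ↦ node(cons(node(e, 1, a), node(e, 1, a)), h(node(e, 1, a), false), g(node(e, 1, a), node(e, 1, a))), W ↦ node(e, 1, a), B ↦ node(cons(node(e, 1, a), node(e, 1, a)), h(node(e, 1, a), false), g(node(e, 1, a), node(e, 1, a))), S ↦ node(cons(node(e, 1, a), node(e, 1, a)), h(node(e, 1, a), false), g(node(e, 1, a), node(e, 1, a))) }, so B ↦ node(cons(node(e, 1, a), node(e, 1, a)), h(node(e, 1, a), false), g(node(e, 1, a), node(e, 1, a))).

node(cons(node(e, 1, a), node(e, 1, a)), h(node(e, 1, a), false), g(node(e, 1, a), node(e, 1, a)))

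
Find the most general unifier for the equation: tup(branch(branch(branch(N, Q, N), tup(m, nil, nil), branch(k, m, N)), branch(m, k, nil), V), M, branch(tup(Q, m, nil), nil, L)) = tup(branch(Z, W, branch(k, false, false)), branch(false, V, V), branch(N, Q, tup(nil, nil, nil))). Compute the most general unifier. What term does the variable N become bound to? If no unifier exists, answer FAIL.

tup(nil, m, nil)

Decompose tup/3: branch(branch(branch(N, Q, N), tup(m, nil, nil), branch(k, m, N)), branch(m, k, nil), V) = branch(Z, W, branch(k, false, false)),  M = branch(false, V, V),  branch(tup(Q, m, nil), nil, L) = branch(N, Q, tup(nil, nil, nil)).
Decompose branch/3: branch(branch(N, Q, N), tup(m, nil, nil), branch(k, m, N)) = Z,  branch(m, k, nil) = W,  V = branch(k, false, false).
Bind Z := branch(branch(N, Q, N), tup(m, nil, nil), branch(k, m, N)); no other remaining equation mentions Z.
Bind W := branch(m, k, nil); no other remaining equation mentions W.
Bind V := branch(k, false, false); substituting into the one remaining equation that mentions V gives: M = branch(false, branch(k, false, false), branch(k, false, false)).
Bind M := branch(false, branch(k, false, false), branch(k, false, false)); no other remaining equation mentions M.
Decompose branch/3: tup(Q, m, nil) = N,  nil = Q,  L = tup(nil, nil, nil).
Bind N := tup(Q, m, nil); no other remaining equation mentions N. Substituting into the earlier binding gives Z := branch(branch(tup(Q, m, nil), Q, tup(Q, m, nil)), tup(m, nil, nil), branch(k, m, tup(Q, m, nil))).
Bind Q := nil; no other remaining equation mentions Q. Substituting into the earlier bindings gives Z := branch(branch(tup(nil, m, nil), nil, tup(nil, m, nil)), tup(m, nil, nil), branch(k, m, tup(nil, m, nil))), N := tup(nil, m, nil).
Bind L := tup(nil, nil, nil).
MGU = { Z := branch(branch(tup(nil, m, nil), nil, tup(nil, m, nil)), tup(m, nil, nil), branch(k, m, tup(nil, m, nil))), W := branch(m, k, nil), V := branch(k, false, false), M := branch(false, branch(k, false, false), branch(k, false, false)), N := tup(nil, m, nil), Q := nil, L := tup(nil, nil, nil) }, so N := tup(nil, m, nil).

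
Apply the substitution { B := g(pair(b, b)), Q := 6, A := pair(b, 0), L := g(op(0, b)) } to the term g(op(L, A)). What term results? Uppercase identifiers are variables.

g(op(g(op(0, b)), pair(b, 0)))

Replace each occurrence of A with pair(b, 0).
Replace each occurrence of L with g(op(0, b)).
Result: g(op(g(op(0, b)), pair(b, 0))).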